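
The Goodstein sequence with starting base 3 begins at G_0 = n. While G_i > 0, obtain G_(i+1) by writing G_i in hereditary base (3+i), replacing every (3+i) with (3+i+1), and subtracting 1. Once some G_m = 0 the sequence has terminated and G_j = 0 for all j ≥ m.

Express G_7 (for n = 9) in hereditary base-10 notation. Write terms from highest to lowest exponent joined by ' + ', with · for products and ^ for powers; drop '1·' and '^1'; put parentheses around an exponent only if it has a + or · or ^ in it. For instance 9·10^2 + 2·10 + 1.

2·10 + 5

9 —HB3→ 3^2 —bump→ 4^2 = 16 —(−1)→ 15
15 —HB4→ 3·4 + 3 —bump→ 3·5 + 3 = 18 —(−1)→ 17
17 —HB5→ 3·5 + 2 —bump→ 3·6 + 2 = 20 —(−1)→ 19
19 —HB6→ 3·6 + 1 —bump→ 3·7 + 1 = 22 —(−1)→ 21
21 —HB7→ 3·7 —bump→ 3·8 = 24 —(−1)→ 23
23 —HB8→ 2·8 + 7 —bump→ 2·9 + 7 = 25 —(−1)→ 24
24 —HB9→ 2·9 + 6 —bump→ 2·10 + 6 = 26 —(−1)→ 25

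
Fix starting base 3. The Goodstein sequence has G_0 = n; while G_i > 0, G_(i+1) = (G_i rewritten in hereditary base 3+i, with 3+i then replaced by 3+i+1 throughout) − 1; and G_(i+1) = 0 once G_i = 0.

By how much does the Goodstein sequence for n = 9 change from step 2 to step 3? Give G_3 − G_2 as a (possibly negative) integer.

(0) 9|_3 = 3^2 ↦ 4^2|_4 = 16 ⇒ 15
(1) 15|_4 = 3·4 + 3 ↦ 3·5 + 3|_5 = 18 ⇒ 17
(2) 17|_5 = 3·5 + 2 ↦ 3·6 + 2|_6 = 20 ⇒ 19

2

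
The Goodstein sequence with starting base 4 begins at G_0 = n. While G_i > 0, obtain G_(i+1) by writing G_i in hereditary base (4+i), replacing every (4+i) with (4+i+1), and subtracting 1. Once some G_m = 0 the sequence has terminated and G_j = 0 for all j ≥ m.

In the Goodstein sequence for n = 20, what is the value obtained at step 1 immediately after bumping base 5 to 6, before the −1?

G_0=20  [base 4] 4^2 + 4  →[4↦5]→  5^2 + 5 = 30  −1 ⇒ G_1=29
G_1=29  [base 5] 5^2 + 4  →[5↦6]→  6^2 + 4 = 40  −1 ⇒ G_2=39

40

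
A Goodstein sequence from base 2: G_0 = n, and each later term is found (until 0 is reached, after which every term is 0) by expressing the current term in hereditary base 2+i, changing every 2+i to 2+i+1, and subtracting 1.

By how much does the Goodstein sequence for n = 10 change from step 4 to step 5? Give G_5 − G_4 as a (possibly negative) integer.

3935819

i=0: 10 = 2^(2 + 1) + 2 (b=2); 2→3: 3^(3 + 1) + 3 = 84; 84−1 = 83
i=1: 83 = 3^(3 + 1) + 2 (b=3); 3→4: 4^(4 + 1) + 2 = 1026; 1026−1 = 1025
i=2: 1025 = 4^(4 + 1) + 1 (b=4); 4→5: 5^(5 + 1) + 1 = 15626; 15626−1 = 15625
i=3: 15625 = 5^(5 + 1) (b=5); 5→6: 6^(6 + 1) = 279936; 279936−1 = 279935
i=4: 279935 = 5·6^6 + 5·6^5 + 5·6^4 + 5·6^3 + 5·6^2 + 5·6 + 5 (b=6); 6→7: 5·7^7 + 5·7^5 + 5·7^4 + 5·7^3 + 5·7^2 + 5·7 + 5 = 4215755; 4215755−1 = 4215754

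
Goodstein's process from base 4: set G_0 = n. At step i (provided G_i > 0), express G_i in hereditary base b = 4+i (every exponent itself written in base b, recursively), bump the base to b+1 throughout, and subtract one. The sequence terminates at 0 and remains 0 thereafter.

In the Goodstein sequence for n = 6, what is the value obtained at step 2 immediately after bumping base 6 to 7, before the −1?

G_0=6  [base 4] 4 + 2  →[4↦5]→  5 + 2 = 7  −1 ⇒ G_1=6
G_1=6  [base 5] 5 + 1  →[5↦6]→  6 + 1 = 7  −1 ⇒ G_2=6
G_2=6  [base 6] 6  →[6↦7]→  7 = 7  −1 ⇒ G_3=6

7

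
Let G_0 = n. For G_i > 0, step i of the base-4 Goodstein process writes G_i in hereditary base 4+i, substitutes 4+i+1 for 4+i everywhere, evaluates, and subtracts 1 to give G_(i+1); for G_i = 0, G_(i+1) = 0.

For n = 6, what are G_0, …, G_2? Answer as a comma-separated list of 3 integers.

6, 6, 6

G_0=6  [base 4] 4 + 2  →[4↦5]→  5 + 2 = 7  −1 ⇒ G_1=6
G_1=6  [base 5] 5 + 1  →[5↦6]→  6 + 1 = 7  −1 ⇒ G_2=6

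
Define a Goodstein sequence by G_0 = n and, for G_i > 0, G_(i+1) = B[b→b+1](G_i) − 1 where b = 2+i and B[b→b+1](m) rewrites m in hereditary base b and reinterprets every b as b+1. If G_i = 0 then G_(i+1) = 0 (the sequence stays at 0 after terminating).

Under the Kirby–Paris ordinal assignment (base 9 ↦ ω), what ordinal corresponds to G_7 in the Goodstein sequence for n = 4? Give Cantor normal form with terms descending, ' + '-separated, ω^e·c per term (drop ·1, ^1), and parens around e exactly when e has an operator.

base 2: 4 = 2^2; at 3: 3^3 = 27; next = 26
base 3: 26 = 2·3^2 + 2·3 + 2; at 4: 2·4^2 + 2·4 + 2 = 42; next = 41
base 4: 41 = 2·4^2 + 2·4 + 1; at 5: 2·5^2 + 2·5 + 1 = 61; next = 60
base 5: 60 = 2·5^2 + 2·5; at 6: 2·6^2 + 2·6 = 84; next = 83
base 6: 83 = 2·6^2 + 6 + 5; at 7: 2·7^2 + 7 + 5 = 110; next = 109
base 7: 109 = 2·7^2 + 7 + 4; at 8: 2·8^2 + 8 + 4 = 140; next = 139
base 8: 139 = 2·8^2 + 8 + 3; at 9: 2·9^2 + 9 + 3 = 174; next = 173

ω^2·2 + ω + 2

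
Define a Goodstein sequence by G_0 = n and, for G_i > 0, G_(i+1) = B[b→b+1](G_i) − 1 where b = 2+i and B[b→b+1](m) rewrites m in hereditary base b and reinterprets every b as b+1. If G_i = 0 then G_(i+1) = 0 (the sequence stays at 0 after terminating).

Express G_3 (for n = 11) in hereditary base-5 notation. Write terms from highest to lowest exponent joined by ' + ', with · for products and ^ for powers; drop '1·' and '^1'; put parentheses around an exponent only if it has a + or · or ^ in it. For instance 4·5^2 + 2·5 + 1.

5^(5 + 1) + 2

11 —HB2→ 2^(2 + 1) + 2 + 1 —bump→ 3^(3 + 1) + 3 + 1 = 85 —(−1)→ 84
84 —HB3→ 3^(3 + 1) + 3 —bump→ 4^(4 + 1) + 4 = 1028 —(−1)→ 1027
1027 —HB4→ 4^(4 + 1) + 3 —bump→ 5^(5 + 1) + 3 = 15628 —(−1)→ 15627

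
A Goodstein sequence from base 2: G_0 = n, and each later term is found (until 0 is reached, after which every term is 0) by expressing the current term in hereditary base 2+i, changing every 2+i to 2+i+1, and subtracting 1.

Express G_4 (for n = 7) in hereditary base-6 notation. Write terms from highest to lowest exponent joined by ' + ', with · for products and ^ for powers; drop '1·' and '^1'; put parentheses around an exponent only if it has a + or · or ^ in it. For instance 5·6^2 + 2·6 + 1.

6^6 + 1

base 2: 7 = 2^2 + 2 + 1; at 3: 3^3 + 3 + 1 = 31; next = 30
base 3: 30 = 3^3 + 3; at 4: 4^4 + 4 = 260; next = 259
base 4: 259 = 4^4 + 3; at 5: 5^5 + 3 = 3128; next = 3127
base 5: 3127 = 5^5 + 2; at 6: 6^6 + 2 = 46658; next = 46657
base 6: 46657 = 6^6 + 1; at 7: 7^7 + 1 = 823544; next = 823543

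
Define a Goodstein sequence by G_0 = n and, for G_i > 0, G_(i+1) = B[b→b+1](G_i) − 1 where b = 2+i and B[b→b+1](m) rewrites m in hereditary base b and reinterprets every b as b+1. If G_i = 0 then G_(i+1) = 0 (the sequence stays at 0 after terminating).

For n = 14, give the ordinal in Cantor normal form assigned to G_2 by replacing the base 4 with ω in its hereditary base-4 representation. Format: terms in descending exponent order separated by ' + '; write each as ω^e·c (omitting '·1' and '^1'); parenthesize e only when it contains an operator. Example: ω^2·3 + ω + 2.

G_0=14  [base 2] 2^(2 + 1) + 2^2 + 2  →[2↦3]→  3^(3 + 1) + 3^3 + 3 = 111  −1 ⇒ G_1=110
G_1=110  [base 3] 3^(3 + 1) + 3^3 + 2  →[3↦4]→  4^(4 + 1) + 4^4 + 2 = 1282  −1 ⇒ G_2=1281
G_2=1281  [base 4] 4^(4 + 1) + 4^4 + 1  →[4↦5]→  5^(5 + 1) + 5^5 + 1 = 18751  −1 ⇒ G_3=18750

ω^(ω + 1) + ω^ω + 1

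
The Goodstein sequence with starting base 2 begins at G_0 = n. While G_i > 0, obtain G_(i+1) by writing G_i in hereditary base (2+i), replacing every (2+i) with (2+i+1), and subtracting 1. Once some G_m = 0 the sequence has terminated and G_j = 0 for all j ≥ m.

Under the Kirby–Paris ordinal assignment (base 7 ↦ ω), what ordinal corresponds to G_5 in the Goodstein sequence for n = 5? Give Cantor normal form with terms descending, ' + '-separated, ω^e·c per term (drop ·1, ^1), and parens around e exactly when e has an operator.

ω^3·3 + ω^2·3 + ω·3

(0) 5|_2 = 2^2 + 1 ↦ 3^3 + 1|_3 = 28 ⇒ 27
(1) 27|_3 = 3^3 ↦ 4^4|_4 = 256 ⇒ 255
(2) 255|_4 = 3·4^3 + 3·4^2 + 3·4 + 3 ↦ 3·5^3 + 3·5^2 + 3·5 + 3|_5 = 468 ⇒ 467
(3) 467|_5 = 3·5^3 + 3·5^2 + 3·5 + 2 ↦ 3·6^3 + 3·6^2 + 3·6 + 2|_6 = 776 ⇒ 775
(4) 775|_6 = 3·6^3 + 3·6^2 + 3·6 + 1 ↦ 3·7^3 + 3·7^2 + 3·7 + 1|_7 = 1198 ⇒ 1197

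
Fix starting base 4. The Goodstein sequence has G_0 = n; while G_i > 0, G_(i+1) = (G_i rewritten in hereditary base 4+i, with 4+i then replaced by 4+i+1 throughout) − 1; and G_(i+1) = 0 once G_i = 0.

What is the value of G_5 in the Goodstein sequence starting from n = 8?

base 4: 8 = 2·4; at 5: 2·5 = 10; next = 9
base 5: 9 = 5 + 4; at 6: 6 + 4 = 10; next = 9
base 6: 9 = 6 + 3; at 7: 7 + 3 = 10; next = 9
base 7: 9 = 7 + 2; at 8: 8 + 2 = 10; next = 9
base 8: 9 = 8 + 1; at 9: 9 + 1 = 10; next = 9
base 9: 9 = 9; at 10: 10 = 10; next = 9

9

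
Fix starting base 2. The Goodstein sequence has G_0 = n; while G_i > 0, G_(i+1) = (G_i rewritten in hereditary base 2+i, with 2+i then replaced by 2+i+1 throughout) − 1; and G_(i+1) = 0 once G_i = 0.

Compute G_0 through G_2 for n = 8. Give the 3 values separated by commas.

8, 80, 553

G_0=8  [base 2] 2^(2 + 1)  →[2↦3]→  3^(3 + 1) = 81  −1 ⇒ G_1=80
G_1=80  [base 3] 2·3^3 + 2·3^2 + 2·3 + 2  →[3↦4]→  2·4^4 + 2·4^2 + 2·4 + 2 = 554  −1 ⇒ G_2=553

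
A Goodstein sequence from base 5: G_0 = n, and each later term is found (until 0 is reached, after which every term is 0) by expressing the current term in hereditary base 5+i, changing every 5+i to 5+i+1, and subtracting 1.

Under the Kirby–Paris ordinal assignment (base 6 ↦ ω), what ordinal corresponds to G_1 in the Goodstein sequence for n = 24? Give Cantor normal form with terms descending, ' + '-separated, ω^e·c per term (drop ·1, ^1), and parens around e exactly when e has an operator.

base 5: 24 = 4·5 + 4; at 6: 4·6 + 4 = 28; next = 27
base 6: 27 = 4·6 + 3; at 7: 4·7 + 3 = 31; next = 30

ω·4 + 3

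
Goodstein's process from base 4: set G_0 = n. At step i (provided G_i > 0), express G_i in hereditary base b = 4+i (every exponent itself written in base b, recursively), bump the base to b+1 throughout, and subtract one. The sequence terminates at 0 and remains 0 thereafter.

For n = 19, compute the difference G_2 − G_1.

i=0: 19 = 4^2 + 3 (b=4); 4→5: 5^2 + 3 = 28; 28−1 = 27
i=1: 27 = 5^2 + 2 (b=5); 5→6: 6^2 + 2 = 38; 38−1 = 37

10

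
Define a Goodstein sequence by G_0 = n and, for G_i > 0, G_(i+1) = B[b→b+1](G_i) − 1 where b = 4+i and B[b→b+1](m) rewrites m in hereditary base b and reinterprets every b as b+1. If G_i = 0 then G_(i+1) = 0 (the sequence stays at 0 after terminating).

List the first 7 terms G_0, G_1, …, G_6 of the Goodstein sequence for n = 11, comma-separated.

11, 12, 13, 14, 15, 15, 15

G_0 = 11. HB_4(11) = 2·4 + 3. Bump = 13. G_1 = 12.
G_1 = 12. HB_5(12) = 2·5 + 2. Bump = 14. G_2 = 13.
G_2 = 13. HB_6(13) = 2·6 + 1. Bump = 15. G_3 = 14.
G_3 = 14. HB_7(14) = 2·7. Bump = 16. G_4 = 15.
G_4 = 15. HB_8(15) = 8 + 7. Bump = 16. G_5 = 15.
G_5 = 15. HB_9(15) = 9 + 6. Bump = 16. G_6 = 15.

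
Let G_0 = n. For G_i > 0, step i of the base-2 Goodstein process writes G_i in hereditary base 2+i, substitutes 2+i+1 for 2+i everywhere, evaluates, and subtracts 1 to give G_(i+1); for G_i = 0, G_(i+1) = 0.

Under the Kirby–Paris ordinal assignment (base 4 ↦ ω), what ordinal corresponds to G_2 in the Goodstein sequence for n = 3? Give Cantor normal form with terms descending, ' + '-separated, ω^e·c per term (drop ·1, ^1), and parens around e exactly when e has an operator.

3

3 —HB2→ 2 + 1 —bump→ 3 + 1 = 4 —(−1)→ 3
3 —HB3→ 3 —bump→ 4 = 4 —(−1)→ 3
3 —HB4→ 3 —bump→ 3 = 3 —(−1)→ 2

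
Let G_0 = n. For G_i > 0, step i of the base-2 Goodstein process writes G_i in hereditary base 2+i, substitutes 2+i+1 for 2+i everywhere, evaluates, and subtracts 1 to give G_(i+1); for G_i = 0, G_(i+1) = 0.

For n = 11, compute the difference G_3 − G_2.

14600

G_0=11  [base 2] 2^(2 + 1) + 2 + 1  →[2↦3]→  3^(3 + 1) + 3 + 1 = 85  −1 ⇒ G_1=84
G_1=84  [base 3] 3^(3 + 1) + 3  →[3↦4]→  4^(4 + 1) + 4 = 1028  −1 ⇒ G_2=1027
G_2=1027  [base 4] 4^(4 + 1) + 3  →[4↦5]→  5^(5 + 1) + 3 = 15628  −1 ⇒ G_3=15627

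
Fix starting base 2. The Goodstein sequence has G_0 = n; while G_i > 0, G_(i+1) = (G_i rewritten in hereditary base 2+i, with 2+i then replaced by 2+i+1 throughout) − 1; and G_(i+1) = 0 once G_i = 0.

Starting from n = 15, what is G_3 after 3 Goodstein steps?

18752

(0) 15|_2 = 2^(2 + 1) + 2^2 + 2 + 1 ↦ 3^(3 + 1) + 3^3 + 3 + 1|_3 = 112 ⇒ 111
(1) 111|_3 = 3^(3 + 1) + 3^3 + 3 ↦ 4^(4 + 1) + 4^4 + 4|_4 = 1284 ⇒ 1283
(2) 1283|_4 = 4^(4 + 1) + 4^4 + 3 ↦ 5^(5 + 1) + 5^5 + 3|_5 = 18753 ⇒ 18752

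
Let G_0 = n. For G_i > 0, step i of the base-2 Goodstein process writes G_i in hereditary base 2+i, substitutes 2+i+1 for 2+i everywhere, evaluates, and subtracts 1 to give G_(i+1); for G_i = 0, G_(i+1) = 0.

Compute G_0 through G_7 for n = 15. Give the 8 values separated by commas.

i=0: 15 = 2^(2 + 1) + 2^2 + 2 + 1 (b=2); 2→3: 3^(3 + 1) + 3^3 + 3 + 1 = 112; 112−1 = 111
i=1: 111 = 3^(3 + 1) + 3^3 + 3 (b=3); 3→4: 4^(4 + 1) + 4^4 + 4 = 1284; 1284−1 = 1283
i=2: 1283 = 4^(4 + 1) + 4^4 + 3 (b=4); 4→5: 5^(5 + 1) + 5^5 + 3 = 18753; 18753−1 = 18752
i=3: 18752 = 5^(5 + 1) + 5^5 + 2 (b=5); 5→6: 6^(6 + 1) + 6^6 + 2 = 326594; 326594−1 = 326593
i=4: 326593 = 6^(6 + 1) + 6^6 + 1 (b=6); 6→7: 7^(7 + 1) + 7^7 + 1 = 6588345; 6588345−1 = 6588344
i=5: 6588344 = 7^(7 + 1) + 7^7 (b=7); 7→8: 8^(8 + 1) + 8^8 = 150994944; 150994944−1 = 150994943
i=6: 150994943 = 8^(8 + 1) + 7·8^7 + 7·8^6 + 7·8^5 + 7·8^4 + 7·8^3 + 7·8^2 + 7·8 + 7 (b=8); 8→9: 9^(9 + 1) + 7·9^7 + 7·9^6 + 7·9^5 + 7·9^4 + 7·9^3 + 7·9^2 + 7·9 + 7 = 3524450281; 3524450281−1 = 3524450280

15, 111, 1283, 18752, 326593, 6588344, 150994943, 3524450280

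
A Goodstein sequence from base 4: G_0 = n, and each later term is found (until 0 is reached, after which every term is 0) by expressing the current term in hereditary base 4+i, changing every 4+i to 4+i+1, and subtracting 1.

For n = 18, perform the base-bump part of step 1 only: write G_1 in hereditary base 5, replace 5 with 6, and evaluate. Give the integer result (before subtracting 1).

37

(0) 18|_4 = 4^2 + 2 ↦ 5^2 + 2|_5 = 27 ⇒ 26
(1) 26|_5 = 5^2 + 1 ↦ 6^2 + 1|_6 = 37 ⇒ 36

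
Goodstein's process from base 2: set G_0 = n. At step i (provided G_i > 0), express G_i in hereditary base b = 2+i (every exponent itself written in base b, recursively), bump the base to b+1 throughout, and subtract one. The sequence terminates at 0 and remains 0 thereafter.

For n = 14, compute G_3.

G_0 = 14. HB_2(14) = 2^(2 + 1) + 2^2 + 2. Bump = 111. G_1 = 110.
G_1 = 110. HB_3(110) = 3^(3 + 1) + 3^3 + 2. Bump = 1282. G_2 = 1281.
G_2 = 1281. HB_4(1281) = 4^(4 + 1) + 4^4 + 1. Bump = 18751. G_3 = 18750.
G_3 = 18750. HB_5(18750) = 5^(5 + 1) + 5^5. Bump = 326592. G_4 = 326591.

18750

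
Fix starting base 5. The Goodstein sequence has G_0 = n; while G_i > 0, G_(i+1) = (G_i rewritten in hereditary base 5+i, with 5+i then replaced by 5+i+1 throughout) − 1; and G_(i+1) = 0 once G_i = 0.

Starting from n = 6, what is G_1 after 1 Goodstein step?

6

i=0: 6 = 5 + 1 (b=5); 5→6: 6 + 1 = 7; 7−1 = 6
i=1: 6 = 6 (b=6); 6→7: 7 = 7; 7−1 = 6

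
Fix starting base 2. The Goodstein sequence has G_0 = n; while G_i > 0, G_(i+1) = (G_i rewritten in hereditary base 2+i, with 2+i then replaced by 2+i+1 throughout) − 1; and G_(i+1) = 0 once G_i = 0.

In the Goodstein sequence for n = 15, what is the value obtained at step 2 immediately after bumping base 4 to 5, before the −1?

18753

15 —HB2→ 2^(2 + 1) + 2^2 + 2 + 1 —bump→ 3^(3 + 1) + 3^3 + 3 + 1 = 112 —(−1)→ 111
111 —HB3→ 3^(3 + 1) + 3^3 + 3 —bump→ 4^(4 + 1) + 4^4 + 4 = 1284 —(−1)→ 1283
1283 —HB4→ 4^(4 + 1) + 4^4 + 3 —bump→ 5^(5 + 1) + 5^5 + 3 = 18753 —(−1)→ 18752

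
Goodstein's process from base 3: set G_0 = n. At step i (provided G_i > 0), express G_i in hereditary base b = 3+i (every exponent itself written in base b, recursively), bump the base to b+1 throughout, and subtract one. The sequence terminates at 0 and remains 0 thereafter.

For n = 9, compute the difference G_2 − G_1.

(0) 9|_3 = 3^2 ↦ 4^2|_4 = 16 ⇒ 15
(1) 15|_4 = 3·4 + 3 ↦ 3·5 + 3|_5 = 18 ⇒ 17

2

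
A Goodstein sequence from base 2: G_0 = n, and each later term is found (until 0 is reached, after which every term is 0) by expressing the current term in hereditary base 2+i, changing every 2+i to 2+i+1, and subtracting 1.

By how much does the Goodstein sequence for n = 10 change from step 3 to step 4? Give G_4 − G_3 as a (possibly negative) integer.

i=0: 10 = 2^(2 + 1) + 2 (b=2); 2→3: 3^(3 + 1) + 3 = 84; 84−1 = 83
i=1: 83 = 3^(3 + 1) + 2 (b=3); 3→4: 4^(4 + 1) + 2 = 1026; 1026−1 = 1025
i=2: 1025 = 4^(4 + 1) + 1 (b=4); 4→5: 5^(5 + 1) + 1 = 15626; 15626−1 = 15625
i=3: 15625 = 5^(5 + 1) (b=5); 5→6: 6^(6 + 1) = 279936; 279936−1 = 279935

264310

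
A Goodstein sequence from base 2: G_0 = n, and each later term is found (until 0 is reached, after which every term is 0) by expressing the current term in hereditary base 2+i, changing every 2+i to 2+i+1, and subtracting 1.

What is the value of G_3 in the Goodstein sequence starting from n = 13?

13 —HB2→ 2^(2 + 1) + 2^2 + 1 —bump→ 3^(3 + 1) + 3^3 + 1 = 109 —(−1)→ 108
108 —HB3→ 3^(3 + 1) + 3^3 —bump→ 4^(4 + 1) + 4^4 = 1280 —(−1)→ 1279
1279 —HB4→ 4^(4 + 1) + 3·4^3 + 3·4^2 + 3·4 + 3 —bump→ 5^(5 + 1) + 3·5^3 + 3·5^2 + 3·5 + 3 = 16093 —(−1)→ 16092
16092 —HB5→ 5^(5 + 1) + 3·5^3 + 3·5^2 + 3·5 + 2 —bump→ 6^(6 + 1) + 3·6^3 + 3·6^2 + 3·6 + 2 = 280712 —(−1)→ 280711

16092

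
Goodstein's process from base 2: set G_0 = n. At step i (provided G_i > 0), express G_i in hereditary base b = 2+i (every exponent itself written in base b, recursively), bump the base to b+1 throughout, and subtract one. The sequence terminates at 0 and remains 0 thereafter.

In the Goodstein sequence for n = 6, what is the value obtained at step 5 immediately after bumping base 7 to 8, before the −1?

[0] 6 ≡ 2^2 + 2 (base 2). Lift 3: 30. −1: 29.
[1] 29 ≡ 3^3 + 2 (base 3). Lift 4: 258. −1: 257.
[2] 257 ≡ 4^4 + 1 (base 4). Lift 5: 3126. −1: 3125.
[3] 3125 ≡ 5^5 (base 5). Lift 6: 46656. −1: 46655.
[4] 46655 ≡ 5·6^5 + 5·6^4 + 5·6^3 + 5·6^2 + 5·6 + 5 (base 6). Lift 7: 98040. −1: 98039.
[5] 98039 ≡ 5·7^5 + 5·7^4 + 5·7^3 + 5·7^2 + 5·7 + 4 (base 7). Lift 8: 187244. −1: 187243.

187244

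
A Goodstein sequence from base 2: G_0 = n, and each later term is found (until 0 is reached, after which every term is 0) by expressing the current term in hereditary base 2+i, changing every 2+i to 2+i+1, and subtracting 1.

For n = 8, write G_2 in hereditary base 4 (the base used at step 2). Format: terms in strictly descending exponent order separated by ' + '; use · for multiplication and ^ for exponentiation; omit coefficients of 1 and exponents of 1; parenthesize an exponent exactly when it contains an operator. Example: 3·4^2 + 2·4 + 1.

2·4^4 + 2·4^2 + 2·4 + 1

step 0: 8 = 2^(2 + 1); sub 3 for 2: 3^(3 + 1); = 81; G_1 = 81−1 = 80
step 1: 80 = 2·3^3 + 2·3^2 + 2·3 + 2; sub 4 for 3: 2·4^4 + 2·4^2 + 2·4 + 2; = 554; G_2 = 554−1 = 553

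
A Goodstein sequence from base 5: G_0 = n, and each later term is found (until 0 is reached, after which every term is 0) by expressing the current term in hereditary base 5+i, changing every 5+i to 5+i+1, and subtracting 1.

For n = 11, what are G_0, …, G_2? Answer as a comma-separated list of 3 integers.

11, 12, 13

11 —HB5→ 2·5 + 1 —bump→ 2·6 + 1 = 13 —(−1)→ 12
12 —HB6→ 2·6 —bump→ 2·7 = 14 —(−1)→ 13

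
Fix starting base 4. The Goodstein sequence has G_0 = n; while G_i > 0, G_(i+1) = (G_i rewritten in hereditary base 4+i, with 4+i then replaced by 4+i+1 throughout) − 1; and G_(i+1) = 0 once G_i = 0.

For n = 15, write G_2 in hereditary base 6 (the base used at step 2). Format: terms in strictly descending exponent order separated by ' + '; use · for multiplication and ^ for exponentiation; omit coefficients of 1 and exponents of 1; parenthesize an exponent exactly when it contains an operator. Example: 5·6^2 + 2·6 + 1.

G_0 = 15. HB_4(15) = 3·4 + 3. Bump = 18. G_1 = 17.
G_1 = 17. HB_5(17) = 3·5 + 2. Bump = 20. G_2 = 19.
G_2 = 19. HB_6(19) = 3·6 + 1. Bump = 22. G_3 = 21.

3·6 + 1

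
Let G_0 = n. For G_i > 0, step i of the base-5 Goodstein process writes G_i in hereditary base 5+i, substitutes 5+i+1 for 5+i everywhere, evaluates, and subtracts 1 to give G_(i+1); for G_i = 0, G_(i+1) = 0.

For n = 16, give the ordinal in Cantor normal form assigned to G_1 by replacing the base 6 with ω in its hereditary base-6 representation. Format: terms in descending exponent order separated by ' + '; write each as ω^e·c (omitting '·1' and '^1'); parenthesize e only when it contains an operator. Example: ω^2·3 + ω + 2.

ω·3

G_0=16  [base 5] 3·5 + 1  →[5↦6]→  3·6 + 1 = 19  −1 ⇒ G_1=18
G_1=18  [base 6] 3·6  →[6↦7]→  3·7 = 21  −1 ⇒ G_2=20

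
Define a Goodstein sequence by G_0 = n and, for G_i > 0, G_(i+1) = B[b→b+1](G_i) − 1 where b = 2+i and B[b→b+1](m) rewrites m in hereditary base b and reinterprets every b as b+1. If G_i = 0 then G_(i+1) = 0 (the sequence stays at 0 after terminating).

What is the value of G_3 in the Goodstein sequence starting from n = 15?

step 0: 15 = 2^(2 + 1) + 2^2 + 2 + 1; sub 3 for 2: 3^(3 + 1) + 3^3 + 3 + 1; = 112; G_1 = 112−1 = 111
step 1: 111 = 3^(3 + 1) + 3^3 + 3; sub 4 for 3: 4^(4 + 1) + 4^4 + 4; = 1284; G_2 = 1284−1 = 1283
step 2: 1283 = 4^(4 + 1) + 4^4 + 3; sub 5 for 4: 5^(5 + 1) + 5^5 + 3; = 18753; G_3 = 18753−1 = 18752

18752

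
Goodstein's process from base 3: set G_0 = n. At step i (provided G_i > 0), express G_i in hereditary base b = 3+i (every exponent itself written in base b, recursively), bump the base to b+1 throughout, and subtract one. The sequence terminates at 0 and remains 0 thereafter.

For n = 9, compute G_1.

base 3: 9 = 3^2; at 4: 4^2 = 16; next = 15
base 4: 15 = 3·4 + 3; at 5: 3·5 + 3 = 18; next = 17

15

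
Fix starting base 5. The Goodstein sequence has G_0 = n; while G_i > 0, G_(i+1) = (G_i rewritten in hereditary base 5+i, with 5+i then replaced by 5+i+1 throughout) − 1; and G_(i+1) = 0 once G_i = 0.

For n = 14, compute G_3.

step 0: 14 = 2·5 + 4; sub 6 for 5: 2·6 + 4; = 16; G_1 = 16−1 = 15
step 1: 15 = 2·6 + 3; sub 7 for 6: 2·7 + 3; = 17; G_2 = 17−1 = 16
step 2: 16 = 2·7 + 2; sub 8 for 7: 2·8 + 2; = 18; G_3 = 18−1 = 17
step 3: 17 = 2·8 + 1; sub 9 for 8: 2·9 + 1; = 19; G_4 = 19−1 = 18

17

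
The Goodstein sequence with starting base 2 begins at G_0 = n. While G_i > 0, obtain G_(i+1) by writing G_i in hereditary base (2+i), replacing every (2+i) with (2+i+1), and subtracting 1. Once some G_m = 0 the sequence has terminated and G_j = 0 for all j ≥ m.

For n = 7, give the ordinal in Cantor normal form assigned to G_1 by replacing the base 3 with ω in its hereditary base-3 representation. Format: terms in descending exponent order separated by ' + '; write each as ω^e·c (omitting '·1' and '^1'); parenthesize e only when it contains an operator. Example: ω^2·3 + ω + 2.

base 2: 7 = 2^2 + 2 + 1; at 3: 3^3 + 3 + 1 = 31; next = 30
base 3: 30 = 3^3 + 3; at 4: 4^4 + 4 = 260; next = 259

ω^ω + ω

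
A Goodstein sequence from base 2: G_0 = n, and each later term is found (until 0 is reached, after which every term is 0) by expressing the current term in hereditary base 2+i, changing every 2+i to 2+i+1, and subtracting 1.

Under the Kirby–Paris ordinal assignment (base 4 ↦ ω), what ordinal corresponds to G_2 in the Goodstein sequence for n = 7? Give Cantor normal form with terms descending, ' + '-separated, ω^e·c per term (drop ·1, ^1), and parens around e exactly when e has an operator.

7 —HB2→ 2^2 + 2 + 1 —bump→ 3^3 + 3 + 1 = 31 —(−1)→ 30
30 —HB3→ 3^3 + 3 —bump→ 4^4 + 4 = 260 —(−1)→ 259

ω^ω + 3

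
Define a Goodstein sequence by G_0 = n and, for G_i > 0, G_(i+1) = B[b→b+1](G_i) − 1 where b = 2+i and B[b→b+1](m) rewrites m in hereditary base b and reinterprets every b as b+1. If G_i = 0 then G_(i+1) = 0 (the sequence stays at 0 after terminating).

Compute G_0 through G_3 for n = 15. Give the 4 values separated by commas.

step 0: 15 = 2^(2 + 1) + 2^2 + 2 + 1; sub 3 for 2: 3^(3 + 1) + 3^3 + 3 + 1; = 112; G_1 = 112−1 = 111
step 1: 111 = 3^(3 + 1) + 3^3 + 3; sub 4 for 3: 4^(4 + 1) + 4^4 + 4; = 1284; G_2 = 1284−1 = 1283
step 2: 1283 = 4^(4 + 1) + 4^4 + 3; sub 5 for 4: 5^(5 + 1) + 5^5 + 3; = 18753; G_3 = 18753−1 = 18752

15, 111, 1283, 18752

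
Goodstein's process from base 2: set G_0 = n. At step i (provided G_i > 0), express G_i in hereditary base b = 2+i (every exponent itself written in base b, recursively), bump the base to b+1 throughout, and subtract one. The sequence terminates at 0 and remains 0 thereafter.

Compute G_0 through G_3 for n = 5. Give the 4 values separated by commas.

step 0: 5 = 2^2 + 1; sub 3 for 2: 3^3 + 1; = 28; G_1 = 28−1 = 27
step 1: 27 = 3^3; sub 4 for 3: 4^4; = 256; G_2 = 256−1 = 255
step 2: 255 = 3·4^3 + 3·4^2 + 3·4 + 3; sub 5 for 4: 3·5^3 + 3·5^2 + 3·5 + 3; = 468; G_3 = 468−1 = 467

5, 27, 255, 467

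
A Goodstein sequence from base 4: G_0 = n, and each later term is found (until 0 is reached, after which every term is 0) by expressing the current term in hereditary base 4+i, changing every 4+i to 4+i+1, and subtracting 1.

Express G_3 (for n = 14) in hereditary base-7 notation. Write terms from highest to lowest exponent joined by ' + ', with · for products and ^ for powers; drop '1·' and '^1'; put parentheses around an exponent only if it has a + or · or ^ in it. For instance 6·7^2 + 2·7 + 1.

i=0: 14 = 3·4 + 2 (b=4); 4→5: 3·5 + 2 = 17; 17−1 = 16
i=1: 16 = 3·5 + 1 (b=5); 5→6: 3·6 + 1 = 19; 19−1 = 18
i=2: 18 = 3·6 (b=6); 6→7: 3·7 = 21; 21−1 = 20
i=3: 20 = 2·7 + 6 (b=7); 7→8: 2·8 + 6 = 22; 22−1 = 21

2·7 + 6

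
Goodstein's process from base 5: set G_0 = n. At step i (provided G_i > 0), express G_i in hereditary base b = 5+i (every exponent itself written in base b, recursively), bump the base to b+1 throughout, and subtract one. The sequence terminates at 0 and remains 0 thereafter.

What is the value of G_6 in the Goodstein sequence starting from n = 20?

base 5: 20 = 4·5; at 6: 4·6 = 24; next = 23
base 6: 23 = 3·6 + 5; at 7: 3·7 + 5 = 26; next = 25
base 7: 25 = 3·7 + 4; at 8: 3·8 + 4 = 28; next = 27
base 8: 27 = 3·8 + 3; at 9: 3·9 + 3 = 30; next = 29
base 9: 29 = 3·9 + 2; at 10: 3·10 + 2 = 32; next = 31
base 10: 31 = 3·10 + 1; at 11: 3·11 + 1 = 34; next = 33
base 11: 33 = 3·11; at 12: 3·12 = 36; next = 35

33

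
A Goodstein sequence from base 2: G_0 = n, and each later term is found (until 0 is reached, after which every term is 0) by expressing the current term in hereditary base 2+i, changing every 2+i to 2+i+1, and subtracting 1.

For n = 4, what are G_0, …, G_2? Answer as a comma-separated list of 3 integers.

4, 26, 41

i=0: 4 = 2^2 (b=2); 2→3: 3^3 = 27; 27−1 = 26
i=1: 26 = 2·3^2 + 2·3 + 2 (b=3); 3→4: 2·4^2 + 2·4 + 2 = 42; 42−1 = 41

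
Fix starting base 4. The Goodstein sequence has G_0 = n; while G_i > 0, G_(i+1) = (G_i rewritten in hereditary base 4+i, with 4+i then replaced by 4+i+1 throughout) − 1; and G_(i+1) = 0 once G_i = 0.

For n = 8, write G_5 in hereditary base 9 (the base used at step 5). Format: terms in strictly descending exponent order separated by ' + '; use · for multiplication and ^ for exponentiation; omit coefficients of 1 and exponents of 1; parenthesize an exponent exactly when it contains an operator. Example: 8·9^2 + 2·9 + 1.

base 4: 8 = 2·4; at 5: 2·5 = 10; next = 9
base 5: 9 = 5 + 4; at 6: 6 + 4 = 10; next = 9
base 6: 9 = 6 + 3; at 7: 7 + 3 = 10; next = 9
base 7: 9 = 7 + 2; at 8: 8 + 2 = 10; next = 9
base 8: 9 = 8 + 1; at 9: 9 + 1 = 10; next = 9

9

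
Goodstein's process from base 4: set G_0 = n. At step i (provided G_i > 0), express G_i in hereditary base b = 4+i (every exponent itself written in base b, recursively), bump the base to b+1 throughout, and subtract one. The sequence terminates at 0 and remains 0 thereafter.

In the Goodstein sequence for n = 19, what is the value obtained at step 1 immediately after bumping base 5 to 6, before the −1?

step 0: 19 = 4^2 + 3; sub 5 for 4: 5^2 + 3; = 28; G_1 = 28−1 = 27
step 1: 27 = 5^2 + 2; sub 6 for 5: 6^2 + 2; = 38; G_2 = 38−1 = 37

38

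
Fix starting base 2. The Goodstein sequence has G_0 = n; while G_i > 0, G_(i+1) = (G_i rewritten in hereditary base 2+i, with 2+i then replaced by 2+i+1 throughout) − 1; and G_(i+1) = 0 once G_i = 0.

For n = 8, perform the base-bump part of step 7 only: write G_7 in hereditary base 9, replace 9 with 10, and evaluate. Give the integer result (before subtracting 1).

20000000212

8 —HB2→ 2^(2 + 1) —bump→ 3^(3 + 1) = 81 —(−1)→ 80
80 —HB3→ 2·3^3 + 2·3^2 + 2·3 + 2 —bump→ 2·4^4 + 2·4^2 + 2·4 + 2 = 554 —(−1)→ 553
553 —HB4→ 2·4^4 + 2·4^2 + 2·4 + 1 —bump→ 2·5^5 + 2·5^2 + 2·5 + 1 = 6311 —(−1)→ 6310
6310 —HB5→ 2·5^5 + 2·5^2 + 2·5 —bump→ 2·6^6 + 2·6^2 + 2·6 = 93396 —(−1)→ 93395
93395 —HB6→ 2·6^6 + 2·6^2 + 6 + 5 —bump→ 2·7^7 + 2·7^2 + 7 + 5 = 1647196 —(−1)→ 1647195
1647195 —HB7→ 2·7^7 + 2·7^2 + 7 + 4 —bump→ 2·8^8 + 2·8^2 + 8 + 4 = 33554572 —(−1)→ 33554571
33554571 —HB8→ 2·8^8 + 2·8^2 + 8 + 3 —bump→ 2·9^9 + 2·9^2 + 9 + 3 = 774841152 —(−1)→ 774841151
774841151 —HB9→ 2·9^9 + 2·9^2 + 9 + 2 —bump→ 2·10^10 + 2·10^2 + 10 + 2 = 20000000212 —(−1)→ 20000000211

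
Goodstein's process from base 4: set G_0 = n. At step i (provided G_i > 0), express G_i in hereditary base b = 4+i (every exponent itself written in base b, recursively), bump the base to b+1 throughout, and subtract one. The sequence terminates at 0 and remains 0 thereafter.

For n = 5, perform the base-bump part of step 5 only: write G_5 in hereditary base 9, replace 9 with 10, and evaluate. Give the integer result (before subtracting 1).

2

(0) 5|_4 = 4 + 1 ↦ 5 + 1|_5 = 6 ⇒ 5
(1) 5|_5 = 5 ↦ 6|_6 = 6 ⇒ 5
(2) 5|_6 = 5 ↦ 5|_7 = 5 ⇒ 4
(3) 4|_7 = 4 ↦ 4|_8 = 4 ⇒ 3
(4) 3|_8 = 3 ↦ 3|_9 = 3 ⇒ 2
(5) 2|_9 = 2 ↦ 2|_10 = 2 ⇒ 1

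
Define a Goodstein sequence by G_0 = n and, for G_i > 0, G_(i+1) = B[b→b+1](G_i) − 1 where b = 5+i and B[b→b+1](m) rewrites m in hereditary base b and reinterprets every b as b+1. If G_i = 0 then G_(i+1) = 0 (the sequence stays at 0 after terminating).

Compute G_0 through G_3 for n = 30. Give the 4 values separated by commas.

30, 41, 53, 67

base 5: 30 = 5^2 + 5; at 6: 6^2 + 6 = 42; next = 41
base 6: 41 = 6^2 + 5; at 7: 7^2 + 5 = 54; next = 53
base 7: 53 = 7^2 + 4; at 8: 8^2 + 4 = 68; next = 67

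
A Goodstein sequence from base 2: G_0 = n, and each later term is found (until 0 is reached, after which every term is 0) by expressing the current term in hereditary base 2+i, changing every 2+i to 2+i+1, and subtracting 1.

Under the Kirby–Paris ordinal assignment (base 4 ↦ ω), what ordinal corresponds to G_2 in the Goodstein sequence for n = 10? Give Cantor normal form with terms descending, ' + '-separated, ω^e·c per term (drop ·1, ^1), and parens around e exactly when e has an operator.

ω^(ω + 1) + 1

G_0=10  [base 2] 2^(2 + 1) + 2  →[2↦3]→  3^(3 + 1) + 3 = 84  −1 ⇒ G_1=83
G_1=83  [base 3] 3^(3 + 1) + 2  →[3↦4]→  4^(4 + 1) + 2 = 1026  −1 ⇒ G_2=1025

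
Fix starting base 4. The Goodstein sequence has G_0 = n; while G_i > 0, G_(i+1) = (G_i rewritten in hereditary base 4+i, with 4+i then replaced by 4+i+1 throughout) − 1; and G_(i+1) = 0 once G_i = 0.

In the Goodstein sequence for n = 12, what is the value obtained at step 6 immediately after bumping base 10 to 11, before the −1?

base 4: 12 = 3·4; at 5: 3·5 = 15; next = 14
base 5: 14 = 2·5 + 4; at 6: 2·6 + 4 = 16; next = 15
base 6: 15 = 2·6 + 3; at 7: 2·7 + 3 = 17; next = 16
base 7: 16 = 2·7 + 2; at 8: 2·8 + 2 = 18; next = 17
base 8: 17 = 2·8 + 1; at 9: 2·9 + 1 = 19; next = 18
base 9: 18 = 2·9; at 10: 2·10 = 20; next = 19
base 10: 19 = 10 + 9; at 11: 11 + 9 = 20; next = 19

20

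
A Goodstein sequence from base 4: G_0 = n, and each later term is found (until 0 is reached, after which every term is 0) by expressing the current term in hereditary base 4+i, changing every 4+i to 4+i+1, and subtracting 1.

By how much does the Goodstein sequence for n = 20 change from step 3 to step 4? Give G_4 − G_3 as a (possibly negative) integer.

[0] 20 ≡ 4^2 + 4 (base 4). Lift 5: 30. −1: 29.
[1] 29 ≡ 5^2 + 4 (base 5). Lift 6: 40. −1: 39.
[2] 39 ≡ 6^2 + 3 (base 6). Lift 7: 52. −1: 51.
[3] 51 ≡ 7^2 + 2 (base 7). Lift 8: 66. −1: 65.

14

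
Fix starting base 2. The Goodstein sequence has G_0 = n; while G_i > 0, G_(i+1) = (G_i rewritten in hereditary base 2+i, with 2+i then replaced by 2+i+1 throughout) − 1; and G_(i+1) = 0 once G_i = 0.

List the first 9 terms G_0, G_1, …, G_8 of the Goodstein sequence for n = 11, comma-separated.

base 2: 11 = 2^(2 + 1) + 2 + 1; at 3: 3^(3 + 1) + 3 + 1 = 85; next = 84
base 3: 84 = 3^(3 + 1) + 3; at 4: 4^(4 + 1) + 4 = 1028; next = 1027
base 4: 1027 = 4^(4 + 1) + 3; at 5: 5^(5 + 1) + 3 = 15628; next = 15627
base 5: 15627 = 5^(5 + 1) + 2; at 6: 6^(6 + 1) + 2 = 279938; next = 279937
base 6: 279937 = 6^(6 + 1) + 1; at 7: 7^(7 + 1) + 1 = 5764802; next = 5764801
base 7: 5764801 = 7^(7 + 1); at 8: 8^(8 + 1) = 134217728; next = 134217727
base 8: 134217727 = 7·8^8 + 7·8^7 + 7·8^6 + 7·8^5 + 7·8^4 + 7·8^3 + 7·8^2 + 7·8 + 7; at 9: 7·9^9 + 7·9^7 + 7·9^6 + 7·9^5 + 7·9^4 + 7·9^3 + 7·9^2 + 7·9 + 7 = 2749609303; next = 2749609302
base 9: 2749609302 = 7·9^9 + 7·9^7 + 7·9^6 + 7·9^5 + 7·9^4 + 7·9^3 + 7·9^2 + 7·9 + 6; at 10: 7·10^10 + 7·10^7 + 7·10^6 + 7·10^5 + 7·10^4 + 7·10^3 + 7·10^2 + 7·10 + 6 = 70077777776; next = 70077777775

11, 84, 1027, 15627, 279937, 5764801, 134217727, 2749609302, 70077777775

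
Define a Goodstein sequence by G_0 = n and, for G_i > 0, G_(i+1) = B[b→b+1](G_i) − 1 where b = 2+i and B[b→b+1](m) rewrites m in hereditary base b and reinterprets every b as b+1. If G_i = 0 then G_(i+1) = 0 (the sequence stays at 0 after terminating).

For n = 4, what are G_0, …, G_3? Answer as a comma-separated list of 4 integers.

4, 26, 41, 60

[0] 4 ≡ 2^2 (base 2). Lift 3: 27. −1: 26.
[1] 26 ≡ 2·3^2 + 2·3 + 2 (base 3). Lift 4: 42. −1: 41.
[2] 41 ≡ 2·4^2 + 2·4 + 1 (base 4). Lift 5: 61. −1: 60.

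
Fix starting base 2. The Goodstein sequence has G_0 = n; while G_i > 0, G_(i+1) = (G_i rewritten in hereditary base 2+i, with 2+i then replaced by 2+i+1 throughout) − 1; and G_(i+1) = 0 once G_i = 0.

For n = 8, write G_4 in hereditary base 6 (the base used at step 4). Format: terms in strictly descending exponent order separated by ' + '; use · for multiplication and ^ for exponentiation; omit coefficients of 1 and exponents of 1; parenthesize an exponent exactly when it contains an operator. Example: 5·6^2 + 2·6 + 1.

2·6^6 + 2·6^2 + 6 + 5

base 2: 8 = 2^(2 + 1); at 3: 3^(3 + 1) = 81; next = 80
base 3: 80 = 2·3^3 + 2·3^2 + 2·3 + 2; at 4: 2·4^4 + 2·4^2 + 2·4 + 2 = 554; next = 553
base 4: 553 = 2·4^4 + 2·4^2 + 2·4 + 1; at 5: 2·5^5 + 2·5^2 + 2·5 + 1 = 6311; next = 6310
base 5: 6310 = 2·5^5 + 2·5^2 + 2·5; at 6: 2·6^6 + 2·6^2 + 2·6 = 93396; next = 93395
base 6: 93395 = 2·6^6 + 2·6^2 + 6 + 5; at 7: 2·7^7 + 2·7^2 + 7 + 5 = 1647196; next = 1647195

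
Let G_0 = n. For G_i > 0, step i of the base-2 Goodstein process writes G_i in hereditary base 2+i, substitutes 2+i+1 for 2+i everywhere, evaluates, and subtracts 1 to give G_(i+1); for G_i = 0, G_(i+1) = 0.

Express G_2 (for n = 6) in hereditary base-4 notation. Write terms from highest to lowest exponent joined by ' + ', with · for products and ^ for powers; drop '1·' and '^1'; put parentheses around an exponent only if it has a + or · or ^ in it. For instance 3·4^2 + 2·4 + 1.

step 0: 6 = 2^2 + 2; sub 3 for 2: 3^3 + 3; = 30; G_1 = 30−1 = 29
step 1: 29 = 3^3 + 2; sub 4 for 3: 4^4 + 2; = 258; G_2 = 258−1 = 257

4^4 + 1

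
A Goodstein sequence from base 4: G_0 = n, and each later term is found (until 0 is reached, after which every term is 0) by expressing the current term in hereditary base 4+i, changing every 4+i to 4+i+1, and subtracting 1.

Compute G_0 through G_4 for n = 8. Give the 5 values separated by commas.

8 —HB4→ 2·4 —bump→ 2·5 = 10 —(−1)→ 9
9 —HB5→ 5 + 4 —bump→ 6 + 4 = 10 —(−1)→ 9
9 —HB6→ 6 + 3 —bump→ 7 + 3 = 10 —(−1)→ 9
9 —HB7→ 7 + 2 —bump→ 8 + 2 = 10 —(−1)→ 9

8, 9, 9, 9, 9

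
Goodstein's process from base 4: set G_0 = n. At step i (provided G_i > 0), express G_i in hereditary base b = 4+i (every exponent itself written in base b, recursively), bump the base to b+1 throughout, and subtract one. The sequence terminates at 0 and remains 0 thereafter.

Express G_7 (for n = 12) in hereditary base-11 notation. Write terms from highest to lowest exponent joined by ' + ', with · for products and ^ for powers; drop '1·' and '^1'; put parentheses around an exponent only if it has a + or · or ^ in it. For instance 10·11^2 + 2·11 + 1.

(0) 12|_4 = 3·4 ↦ 3·5|_5 = 15 ⇒ 14
(1) 14|_5 = 2·5 + 4 ↦ 2·6 + 4|_6 = 16 ⇒ 15
(2) 15|_6 = 2·6 + 3 ↦ 2·7 + 3|_7 = 17 ⇒ 16
(3) 16|_7 = 2·7 + 2 ↦ 2·8 + 2|_8 = 18 ⇒ 17
(4) 17|_8 = 2·8 + 1 ↦ 2·9 + 1|_9 = 19 ⇒ 18
(5) 18|_9 = 2·9 ↦ 2·10|_10 = 20 ⇒ 19
(6) 19|_10 = 10 + 9 ↦ 11 + 9|_11 = 20 ⇒ 19
(7) 19|_11 = 11 + 8 ↦ 12 + 8|_12 = 20 ⇒ 19

11 + 8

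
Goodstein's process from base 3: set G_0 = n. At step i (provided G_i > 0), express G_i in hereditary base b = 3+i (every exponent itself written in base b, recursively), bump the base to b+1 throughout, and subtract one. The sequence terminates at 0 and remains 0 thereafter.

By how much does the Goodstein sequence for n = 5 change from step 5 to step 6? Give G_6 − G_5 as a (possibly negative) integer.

-1

5 —HB3→ 3 + 2 —bump→ 4 + 2 = 6 —(−1)→ 5
5 —HB4→ 4 + 1 —bump→ 5 + 1 = 6 —(−1)→ 5
5 —HB5→ 5 —bump→ 6 = 6 —(−1)→ 5
5 —HB6→ 5 —bump→ 5 = 5 —(−1)→ 4
4 —HB7→ 4 —bump→ 4 = 4 —(−1)→ 3
3 —HB8→ 3 —bump→ 3 = 3 —(−1)→ 2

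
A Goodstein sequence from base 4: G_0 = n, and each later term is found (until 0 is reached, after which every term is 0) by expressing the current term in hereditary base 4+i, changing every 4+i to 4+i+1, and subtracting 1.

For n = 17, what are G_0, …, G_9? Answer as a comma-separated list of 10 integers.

G_0=17  [base 4] 4^2 + 1  →[4↦5]→  5^2 + 1 = 26  −1 ⇒ G_1=25
G_1=25  [base 5] 5^2  →[5↦6]→  6^2 = 36  −1 ⇒ G_2=35
G_2=35  [base 6] 5·6 + 5  →[6↦7]→  5·7 + 5 = 40  −1 ⇒ G_3=39
G_3=39  [base 7] 5·7 + 4  →[7↦8]→  5·8 + 4 = 44  −1 ⇒ G_4=43
G_4=43  [base 8] 5·8 + 3  →[8↦9]→  5·9 + 3 = 48  −1 ⇒ G_5=47
G_5=47  [base 9] 5·9 + 2  →[9↦10]→  5·10 + 2 = 52  −1 ⇒ G_6=51
G_6=51  [base 10] 5·10 + 1  →[10↦11]→  5·11 + 1 = 56  −1 ⇒ G_7=55
G_7=55  [base 11] 5·11  →[11↦12]→  5·12 = 60  −1 ⇒ G_8=59
G_8=59  [base 12] 4·12 + 11  →[12↦13]→  4·13 + 11 = 63  −1 ⇒ G_9=62

17, 25, 35, 39, 43, 47, 51, 55, 59, 62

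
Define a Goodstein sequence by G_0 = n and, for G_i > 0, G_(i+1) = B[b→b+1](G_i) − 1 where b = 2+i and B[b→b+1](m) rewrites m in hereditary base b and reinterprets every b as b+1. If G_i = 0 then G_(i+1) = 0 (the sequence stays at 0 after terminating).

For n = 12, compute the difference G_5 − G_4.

G_0 = 12. HB_2(12) = 2^(2 + 1) + 2^2. Bump = 108. G_1 = 107.
G_1 = 107. HB_3(107) = 3^(3 + 1) + 2·3^2 + 2·3 + 2. Bump = 1066. G_2 = 1065.
G_2 = 1065. HB_4(1065) = 4^(4 + 1) + 2·4^2 + 2·4 + 1. Bump = 15686. G_3 = 15685.
G_3 = 15685. HB_5(15685) = 5^(5 + 1) + 2·5^2 + 2·5. Bump = 280020. G_4 = 280019.
G_4 = 280019. HB_6(280019) = 6^(6 + 1) + 2·6^2 + 6 + 5. Bump = 5764911. G_5 = 5764910.

5484891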